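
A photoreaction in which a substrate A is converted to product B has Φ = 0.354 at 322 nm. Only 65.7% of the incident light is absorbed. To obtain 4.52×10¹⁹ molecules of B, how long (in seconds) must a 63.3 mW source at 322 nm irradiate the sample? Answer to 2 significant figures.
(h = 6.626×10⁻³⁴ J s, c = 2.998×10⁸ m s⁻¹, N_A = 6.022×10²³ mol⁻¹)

Product: 4.52×10¹⁹ / 6.022×10²³ = 7.506×10⁻⁵ mol.
Photons that must be absorbed: 7.506×10⁻⁵ / 0.354 = 2.120×10⁻⁴ mol.
Incident photons needed: 2.120×10⁻⁴ / 0.657 = 3.227×10⁻⁴ mol.
Photon energy: hc/λ = 6.169×10⁻¹⁹ J; per mole, 3.715×10⁵ J mol⁻¹.
Energy required: 3.227×10⁻⁴ × 3.715×10⁵ = 119.9 J.
Time: 119.9 J / 0.0633 W = 1900 s.

t ≈ 1900 s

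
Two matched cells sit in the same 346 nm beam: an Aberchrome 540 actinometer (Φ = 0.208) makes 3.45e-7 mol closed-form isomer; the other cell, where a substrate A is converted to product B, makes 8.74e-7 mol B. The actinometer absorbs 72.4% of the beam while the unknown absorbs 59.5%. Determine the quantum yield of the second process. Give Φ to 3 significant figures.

Photons absorbed by the actinometer: 3.45e-7 / 0.208 = 1.659e-6 mol.
Incident flux: 1.659e-6 / 0.724 = 2.291e-6 einstein.
Absorbed by unknown: 0.595 × 2.291e-6 = 1.363e-6 mol.
Φ(unknown) = 8.74e-7 / 1.363e-6 = 0.641.

Φ = 0.641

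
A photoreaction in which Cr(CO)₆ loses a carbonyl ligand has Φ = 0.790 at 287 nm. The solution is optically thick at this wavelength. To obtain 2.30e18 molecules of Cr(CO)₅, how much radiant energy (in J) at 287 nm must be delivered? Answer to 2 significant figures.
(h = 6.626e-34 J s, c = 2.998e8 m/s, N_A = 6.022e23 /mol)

2.0 J

Product: 2.30e18 / 6.022e23 = 3.819e-6 mol.
Photons that must be absorbed: 3.819e-6 / 0.790 = 4.834e-6 mol.
Photon energy: hc/λ = 6.922e-19 J; per mole, 4.168e5 J mol⁻¹.
Energy required: 4.834e-6 × 4.168e5 = 2.0 J.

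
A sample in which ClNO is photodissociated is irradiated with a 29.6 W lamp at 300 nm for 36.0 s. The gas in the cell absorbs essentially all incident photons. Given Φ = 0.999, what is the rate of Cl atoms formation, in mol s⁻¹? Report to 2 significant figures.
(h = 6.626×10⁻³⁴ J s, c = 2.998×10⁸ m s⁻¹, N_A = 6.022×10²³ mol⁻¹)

7.4×10⁻⁵ mol s⁻¹

Photon energy at 300 nm: hc/λ = (6.626×10⁻³⁴)(2.998×10⁸)/(300×10⁻⁹) = 6.622×10⁻¹⁹ J.
Energy delivered: (29.6 W)(36 s) = 1066 J.
Photons incident: 1066 / 6.622×10⁻¹⁹ = 1.610×10²¹, i.e. 1.610×10²¹/6.022×10²³ = 0.002674 mol.
Product formed: 0.999 × 0.002674 = 0.002671 mol.
Rate: 0.002671 / 36 s = 7.4×10⁻⁵ mol s⁻¹.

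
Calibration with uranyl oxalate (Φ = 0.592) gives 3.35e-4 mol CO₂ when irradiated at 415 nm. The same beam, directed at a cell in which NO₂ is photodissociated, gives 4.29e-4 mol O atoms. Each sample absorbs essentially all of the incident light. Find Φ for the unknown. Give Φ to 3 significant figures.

Φ = 0.758

Photons absorbed by the actinometer: 3.35e-4 / 0.592 = 5.659e-4 mol.
Φ(unknown) = 4.29e-4 / 5.659e-4 = 0.758.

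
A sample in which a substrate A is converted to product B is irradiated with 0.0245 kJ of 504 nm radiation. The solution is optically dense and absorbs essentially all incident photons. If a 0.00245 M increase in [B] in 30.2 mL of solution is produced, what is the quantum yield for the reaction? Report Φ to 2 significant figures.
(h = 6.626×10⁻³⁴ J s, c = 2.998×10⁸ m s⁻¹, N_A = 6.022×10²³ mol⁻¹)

Product: (0.00245 M)(0.0302 L) = 7.399×10⁻⁵ mol.
Photon energy at 504 nm: hc/λ = (6.626×10⁻³⁴)(2.998×10⁸)/(504×10⁻⁹) = 3.941×10⁻¹⁹ J.
Incident energy: 0.0245 kJ = 24.5 J.
Photons incident: 24.5 / 3.941×10⁻¹⁹ = 6.217×10¹⁹, i.e. 6.217×10¹⁹/6.022×10²³ = 1.032×10⁻⁴ mol.
Φ = 7.399×10⁻⁵ mol / 1.032×10⁻⁴ mol photons = 0.72.

Φ = 0.72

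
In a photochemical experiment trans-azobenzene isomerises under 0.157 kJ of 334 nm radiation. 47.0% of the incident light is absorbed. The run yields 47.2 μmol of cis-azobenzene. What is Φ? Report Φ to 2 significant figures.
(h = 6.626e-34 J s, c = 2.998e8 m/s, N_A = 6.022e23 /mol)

Product: 47.2 μmol = 4.72e-5 mol.
Photon energy at 334 nm: hc/λ = (6.626e-34)(2.998e8)/(334e-9) = 5.948e-19 J.
Incident energy: 0.157 kJ = 157 J.
Photons incident: 157 / 5.948e-19 = 2.640e20, i.e. 2.640e20/6.022e23 = 4.384e-4 mol.
Photons absorbed: 0.470 × 4.384e-4 = 2.060e-4 mol.
Φ = 4.72e-5 mol / 2.060e-4 mol photons = 0.23.

Φ = 0.23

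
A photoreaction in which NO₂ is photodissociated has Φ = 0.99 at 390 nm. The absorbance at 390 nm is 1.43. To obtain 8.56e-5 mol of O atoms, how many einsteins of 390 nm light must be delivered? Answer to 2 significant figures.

Photons that must be absorbed: 8.56e-5 / 0.99 = 8.646e-5 mol.
Fraction absorbed: 1 − 10^(−1.43) = 0.9628.
Incident photons needed: 8.646e-5 / 0.9628 = 8.980e-5 mol.

9.0e-5 einstein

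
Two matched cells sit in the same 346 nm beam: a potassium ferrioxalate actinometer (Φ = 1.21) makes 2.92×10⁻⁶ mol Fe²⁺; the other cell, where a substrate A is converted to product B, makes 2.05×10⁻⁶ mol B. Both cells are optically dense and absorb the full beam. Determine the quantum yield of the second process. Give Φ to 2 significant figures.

Photons absorbed by the actinometer: 2.92×10⁻⁶ / 1.21 = 2.413×10⁻⁶ mol.
Φ(unknown) = 2.05×10⁻⁶ / 2.413×10⁻⁶ = 0.85.

Φ = 0.85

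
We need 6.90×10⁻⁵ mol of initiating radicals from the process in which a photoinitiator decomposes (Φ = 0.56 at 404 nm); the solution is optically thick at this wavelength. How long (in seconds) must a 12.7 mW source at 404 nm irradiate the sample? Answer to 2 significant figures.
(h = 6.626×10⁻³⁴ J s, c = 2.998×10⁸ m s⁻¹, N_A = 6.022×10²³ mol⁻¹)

Photons that must be absorbed: 6.90×10⁻⁵ / 0.56 = 1.232×10⁻⁴ mol.
Photon energy: hc/λ = 4.917×10⁻¹⁹ J; per mole, 2.961×10⁵ J mol⁻¹.
Energy required: 1.232×10⁻⁴ × 2.961×10⁵ = 36.48 J.
Time: 36.48 J / 0.0127 W = 2900 s.

t ≈ 2900 s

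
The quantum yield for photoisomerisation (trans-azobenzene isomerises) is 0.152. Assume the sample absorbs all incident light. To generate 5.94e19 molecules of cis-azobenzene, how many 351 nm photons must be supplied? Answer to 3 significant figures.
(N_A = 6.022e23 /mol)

3.91e20 photons

Product: 5.94e19 / 6.022e23 = 9.864e-5 mol.
Photons that must be absorbed: 9.864e-5 / 0.152 = 6.489e-4 mol.
Photon count: 6.489e-4 × 6.022e23 = 3.91e20.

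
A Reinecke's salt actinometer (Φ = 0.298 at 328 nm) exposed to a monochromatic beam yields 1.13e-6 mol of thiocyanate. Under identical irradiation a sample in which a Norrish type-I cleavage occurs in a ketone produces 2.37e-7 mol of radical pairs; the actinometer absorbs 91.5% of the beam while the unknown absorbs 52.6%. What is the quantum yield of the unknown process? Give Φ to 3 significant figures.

Φ = 0.109

Photons absorbed by the actinometer: 1.13e-6 / 0.298 = 3.792e-6 mol.
Incident flux: 3.792e-6 / 0.915 = 4.144e-6 einstein.
Absorbed by unknown: 0.526 × 4.144e-6 = 2.180e-6 mol.
Φ(unknown) = 2.37e-7 / 2.180e-6 = 0.109.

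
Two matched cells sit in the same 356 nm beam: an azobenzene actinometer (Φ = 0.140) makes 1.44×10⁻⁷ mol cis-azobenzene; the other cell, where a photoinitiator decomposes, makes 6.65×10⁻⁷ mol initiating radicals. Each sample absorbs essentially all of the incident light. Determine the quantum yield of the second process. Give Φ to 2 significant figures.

Φ = 0.65

Photons absorbed by the actinometer: 1.44×10⁻⁷ / 0.140 = 1.029×10⁻⁶ mol.
Φ(unknown) = 6.65×10⁻⁷ / 1.029×10⁻⁶ = 0.65.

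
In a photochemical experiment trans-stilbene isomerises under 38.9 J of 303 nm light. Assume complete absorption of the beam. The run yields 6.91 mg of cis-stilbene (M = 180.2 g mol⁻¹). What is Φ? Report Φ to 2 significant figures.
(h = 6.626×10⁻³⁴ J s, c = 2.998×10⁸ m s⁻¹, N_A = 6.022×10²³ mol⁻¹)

Product: 6.91 mg / 180.2 g mol⁻¹ = 3.835×10⁻⁵ mol.
Photon energy at 303 nm: hc/λ = (6.626×10⁻³⁴)(2.998×10⁸)/(303×10⁻⁹) = 6.556×10⁻¹⁹ J.
Photons incident: 38.9 / 6.556×10⁻¹⁹ = 5.933×10¹⁹, i.e. 5.933×10¹⁹/6.022×10²³ = 9.852×10⁻⁵ mol.
Φ = 3.835×10⁻⁵ mol / 9.852×10⁻⁵ mol photons = 0.39.

Φ = 0.39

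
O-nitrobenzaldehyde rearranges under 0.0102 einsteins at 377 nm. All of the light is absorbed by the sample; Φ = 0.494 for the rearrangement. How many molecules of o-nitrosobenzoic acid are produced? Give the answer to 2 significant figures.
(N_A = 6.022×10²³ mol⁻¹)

Product: Φ × n_abs = 0.494 × 0.0102 = 0.005039 mol.
As a count: 0.005039 × 6.022×10²³ = 3.0×10²¹.

3.0×10²¹ molecules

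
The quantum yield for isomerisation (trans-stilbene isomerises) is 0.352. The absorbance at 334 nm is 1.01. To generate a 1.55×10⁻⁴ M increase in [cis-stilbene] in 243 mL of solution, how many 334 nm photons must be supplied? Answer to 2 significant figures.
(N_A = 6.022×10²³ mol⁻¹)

7.1×10¹⁹ photons

Product: (1.55×10⁻⁴ M)(0.243 L) = 3.767×10⁻⁵ mol.
Photons that must be absorbed: 3.767×10⁻⁵ / 0.352 = 1.070×10⁻⁴ mol.
Fraction absorbed: 1 − 10^(−1.01) = 0.9023.
Incident photons needed: 1.070×10⁻⁴ / 0.9023 = 1.186×10⁻⁴ mol.
Photon count: 1.186×10⁻⁴ × 6.022×10²³ = 7.1×10¹⁹.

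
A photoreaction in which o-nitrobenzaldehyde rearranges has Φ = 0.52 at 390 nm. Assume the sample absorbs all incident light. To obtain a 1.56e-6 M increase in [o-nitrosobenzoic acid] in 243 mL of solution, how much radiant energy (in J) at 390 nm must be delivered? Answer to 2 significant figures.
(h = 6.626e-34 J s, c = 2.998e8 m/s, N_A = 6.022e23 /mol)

Product: (1.56e-6 M)(0.243 L) = 3.791e-7 mol.
Photons that must be absorbed: 3.791e-7 / 0.52 = 7.290e-7 mol.
Photon energy: hc/λ = 5.094e-19 J; per mole, 3.068e5 J mol⁻¹.
Energy required: 7.290e-7 × 3.068e5 = 0.22 J.

0.22 J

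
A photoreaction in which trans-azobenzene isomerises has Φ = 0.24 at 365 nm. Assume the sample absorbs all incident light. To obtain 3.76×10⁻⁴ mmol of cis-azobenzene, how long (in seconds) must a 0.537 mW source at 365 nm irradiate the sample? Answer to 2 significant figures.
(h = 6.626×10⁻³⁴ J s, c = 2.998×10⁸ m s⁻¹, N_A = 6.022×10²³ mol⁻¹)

Product: 3.76×10⁻⁴ mmol = 3.76×10⁻⁷ mol.
Photons that must be absorbed: 3.76×10⁻⁷ / 0.24 = 1.567×10⁻⁶ mol.
Photon energy: hc/λ = 5.442×10⁻¹⁹ J; per mole, 3.277×10⁵ J mol⁻¹.
Energy required: 1.567×10⁻⁶ × 3.277×10⁵ = 0.5135 J.
Time: 0.5135 J / 0.000537 W = 960 s.

t ≈ 960 s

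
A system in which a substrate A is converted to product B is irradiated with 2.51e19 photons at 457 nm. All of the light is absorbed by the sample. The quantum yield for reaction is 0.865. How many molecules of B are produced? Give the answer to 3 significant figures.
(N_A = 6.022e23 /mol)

Moles of photons: 2.51e19 / 6.022e23 = 4.168e-5 mol.
Product: Φ × n_abs = 0.865 × 4.168e-5 = 3.605e-5 mol.
As a count: 3.605e-5 × 6.022e23 = 2.17e19.

2.17e19 molecules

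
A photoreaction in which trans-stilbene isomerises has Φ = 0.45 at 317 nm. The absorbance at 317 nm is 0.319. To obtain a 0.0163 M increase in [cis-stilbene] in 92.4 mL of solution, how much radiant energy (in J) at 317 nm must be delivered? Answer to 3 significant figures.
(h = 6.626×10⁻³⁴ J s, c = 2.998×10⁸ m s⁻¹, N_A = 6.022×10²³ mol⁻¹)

2430 J

Product: (0.0163 M)(0.0924 L) = 0.001506 mol.
Photons that must be absorbed: 0.001506 / 0.45 = 0.003347 mol.
Fraction absorbed: 1 − 10^(−0.319) = 0.5203.
Incident photons needed: 0.003347 / 0.5203 = 0.006433 mol.
Photon energy: hc/λ = 6.266×10⁻¹⁹ J; per mole, 3.773×10⁵ J mol⁻¹.
Energy required: 0.006433 × 3.773×10⁵ = 2430 J.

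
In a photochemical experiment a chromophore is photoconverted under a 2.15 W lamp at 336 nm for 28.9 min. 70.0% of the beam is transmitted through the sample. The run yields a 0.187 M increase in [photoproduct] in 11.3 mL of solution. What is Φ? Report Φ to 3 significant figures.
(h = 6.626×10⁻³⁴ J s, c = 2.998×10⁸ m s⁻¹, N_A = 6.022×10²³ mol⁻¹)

Product: (0.187 M)(0.0113 L) = 0.002113 mol.
Photon energy at 336 nm: hc/λ = (6.626×10⁻³⁴)(2.998×10⁸)/(336×10⁻⁹) = 5.912×10⁻¹⁹ J.
Energy delivered: (2.15 W)(1734 s) = 3728 J.
Photons incident: 3728 / 5.912×10⁻¹⁹ = 6.306×10²¹, i.e. 6.306×10²¹/6.022×10²³ = 0.01047 mol.
Fraction absorbed: 1 − 70.0/100 = 0.3000.
Photons absorbed: 0.3000 × 0.01047 = 0.003141 mol.
Φ = 0.002113 mol / 0.003141 mol photons = 0.673.

Φ = 0.673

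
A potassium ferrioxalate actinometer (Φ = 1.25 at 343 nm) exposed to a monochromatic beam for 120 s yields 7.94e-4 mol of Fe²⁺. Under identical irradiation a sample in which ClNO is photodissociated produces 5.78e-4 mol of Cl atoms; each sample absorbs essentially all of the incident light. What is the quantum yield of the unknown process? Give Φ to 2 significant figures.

Φ = 0.91

Photons absorbed by the actinometer: 7.94e-4 / 1.25 = 6.352e-4 mol.
Φ(unknown) = 5.78e-4 / 6.352e-4 = 0.91.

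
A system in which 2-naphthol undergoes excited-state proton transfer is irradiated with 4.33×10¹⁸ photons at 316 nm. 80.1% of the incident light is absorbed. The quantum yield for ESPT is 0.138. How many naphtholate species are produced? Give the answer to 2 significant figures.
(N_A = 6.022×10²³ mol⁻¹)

4.8×10¹⁷ species

Moles of photons: 4.33×10¹⁸ / 6.022×10²³ = 7.190×10⁻⁶ mol.
Photons absorbed: 0.801 × 7.190×10⁻⁶ = 5.759×10⁻⁶ mol.
Product: Φ × n_abs = 0.138 × 5.759×10⁻⁶ = 7.947×10⁻⁷ mol.
As a count: 7.947×10⁻⁷ × 6.022×10²³ = 4.8×10¹⁷.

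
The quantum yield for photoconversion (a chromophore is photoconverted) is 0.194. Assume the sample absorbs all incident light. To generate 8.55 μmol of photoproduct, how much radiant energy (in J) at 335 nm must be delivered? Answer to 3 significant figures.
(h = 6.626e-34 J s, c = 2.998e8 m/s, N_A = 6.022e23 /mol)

Product: 8.55 μmol = 8.55e-6 mol.
Photons that must be absorbed: 8.55e-6 / 0.194 = 4.407e-5 mol.
Photon energy: hc/λ = 5.930e-19 J; per mole, 3.571e5 J mol⁻¹.
Energy required: 4.407e-5 × 3.571e5 = 15.7 J.

15.7 J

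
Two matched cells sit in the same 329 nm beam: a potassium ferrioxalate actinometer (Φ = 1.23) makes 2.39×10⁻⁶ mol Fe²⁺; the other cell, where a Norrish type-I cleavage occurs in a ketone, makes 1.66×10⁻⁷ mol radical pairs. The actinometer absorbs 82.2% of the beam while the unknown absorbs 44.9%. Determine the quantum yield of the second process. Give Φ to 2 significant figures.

Φ = 0.16

Photons absorbed by the actinometer: 2.39×10⁻⁶ / 1.23 = 1.943×10⁻⁶ mol.
Incident flux: 1.943×10⁻⁶ / 0.822 = 2.364×10⁻⁶ einstein.
Absorbed by unknown: 0.449 × 2.364×10⁻⁶ = 1.061×10⁻⁶ mol.
Φ(unknown) = 1.66×10⁻⁷ / 1.061×10⁻⁶ = 0.16.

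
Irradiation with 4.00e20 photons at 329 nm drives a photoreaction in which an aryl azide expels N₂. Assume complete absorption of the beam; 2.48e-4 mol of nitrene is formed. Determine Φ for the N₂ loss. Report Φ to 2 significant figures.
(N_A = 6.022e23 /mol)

Φ = 0.37

Moles of photons: 4.00e20 / 6.022e23 = 6.642e-4 mol.
Φ = 2.48e-4 mol / 6.642e-4 mol photons = 0.37.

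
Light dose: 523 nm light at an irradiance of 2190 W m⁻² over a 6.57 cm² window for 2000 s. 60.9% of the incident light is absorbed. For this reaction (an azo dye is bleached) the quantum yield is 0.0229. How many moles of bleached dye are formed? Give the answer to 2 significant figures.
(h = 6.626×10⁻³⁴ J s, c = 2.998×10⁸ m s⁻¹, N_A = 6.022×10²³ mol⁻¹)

Photon energy at 523 nm: hc/λ = (6.626×10⁻³⁴)(2.998×10⁸)/(523×10⁻⁹) = 3.798×10⁻¹⁹ J.
Energy delivered: (2190 W m⁻²)(6.57×10⁻⁴ m²)(2000 s) = 2878 J.
Photons incident: 2878 / 3.798×10⁻¹⁹ = 7.578×10²¹, i.e. 7.578×10²¹/6.022×10²³ = 0.01258 mol.
Photons absorbed: 0.609 × 0.01258 = 0.007661 mol.
Product: Φ × n_abs = 0.0229 × 0.007661 = 1.754×10⁻⁴ mol.

1.8×10⁻⁴ mol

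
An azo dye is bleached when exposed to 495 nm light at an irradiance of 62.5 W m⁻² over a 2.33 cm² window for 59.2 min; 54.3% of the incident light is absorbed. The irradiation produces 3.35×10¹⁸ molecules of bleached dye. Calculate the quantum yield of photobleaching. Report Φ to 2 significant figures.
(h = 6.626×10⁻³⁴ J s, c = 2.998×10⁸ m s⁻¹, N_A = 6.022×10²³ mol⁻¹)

Product: 3.35×10¹⁸ / 6.022×10²³ = 5.563×10⁻⁶ mol.
Photon energy at 495 nm: hc/λ = (6.626×10⁻³⁴)(2.998×10⁸)/(495×10⁻⁹) = 4.013×10⁻¹⁹ J.
Energy delivered: (62.5 W m⁻²)(2.33×10⁻⁴ m²)(3552 s) = 51.73 J.
Photons incident: 51.73 / 4.013×10⁻¹⁹ = 1.289×10²⁰, i.e. 1.289×10²⁰/6.022×10²³ = 2.140×10⁻⁴ mol.
Photons absorbed: 0.543 × 2.140×10⁻⁴ = 1.162×10⁻⁴ mol.
Φ = 5.563×10⁻⁶ mol / 1.162×10⁻⁴ mol photons = 0.048.

Φ = 0.048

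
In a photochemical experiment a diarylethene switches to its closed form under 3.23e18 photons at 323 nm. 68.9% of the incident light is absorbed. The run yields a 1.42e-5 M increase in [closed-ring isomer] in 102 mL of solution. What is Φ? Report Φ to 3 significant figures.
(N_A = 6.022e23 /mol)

Product: (1.42e-5 M)(0.102 L) = 1.448e-6 mol.
Moles of photons: 3.23e18 / 6.022e23 = 5.364e-6 mol.
Photons absorbed: 0.689 × 5.364e-6 = 3.696e-6 mol.
Φ = 1.448e-6 mol / 3.696e-6 mol photons = 0.392.

Φ = 0.392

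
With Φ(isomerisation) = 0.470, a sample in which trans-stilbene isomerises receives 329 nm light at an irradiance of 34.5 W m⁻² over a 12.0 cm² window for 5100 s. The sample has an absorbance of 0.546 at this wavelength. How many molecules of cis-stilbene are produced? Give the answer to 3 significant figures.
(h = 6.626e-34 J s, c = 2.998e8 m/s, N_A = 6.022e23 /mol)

Photon energy at 329 nm: hc/λ = (6.626e-34)(2.998e8)/(329e-9) = 6.038e-19 J.
Energy delivered: (34.5 W m⁻²)(12.0e-4 m²)(5100 s) = 211.1 J.
Photons incident: 211.1 / 6.038e-19 = 3.496e20, i.e. 3.496e20/6.022e23 = 5.805e-4 mol.
Fraction absorbed: 1 − 10^(−0.546) = 0.7156.
Photons absorbed: 0.7156 × 5.805e-4 = 4.154e-4 mol.
Product: Φ × n_abs = 0.470 × 4.154e-4 = 1.952e-4 mol.
As a count: 1.952e-4 × 6.022e23 = 1.18e20.

1.18e20 molecules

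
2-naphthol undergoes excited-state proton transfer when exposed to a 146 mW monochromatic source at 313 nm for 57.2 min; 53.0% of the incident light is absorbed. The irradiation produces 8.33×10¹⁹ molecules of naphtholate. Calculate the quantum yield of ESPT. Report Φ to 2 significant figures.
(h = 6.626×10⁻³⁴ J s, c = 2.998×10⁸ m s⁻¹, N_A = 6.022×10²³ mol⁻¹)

Φ = 0.20

Product: 8.33×10¹⁹ / 6.022×10²³ = 1.383×10⁻⁴ mol.
Photon energy at 313 nm: hc/λ = (6.626×10⁻³⁴)(2.998×10⁸)/(313×10⁻⁹) = 6.347×10⁻¹⁹ J.
Energy delivered: (146 mW)(3432 s) = 501.1 J.
Photons incident: 501.1 / 6.347×10⁻¹⁹ = 7.895×10²⁰, i.e. 7.895×10²⁰/6.022×10²³ = 0.001311 mol.
Photons absorbed: 0.530 × 0.001311 = 6.948×10⁻⁴ mol.
Φ = 1.383×10⁻⁴ mol / 6.948×10⁻⁴ mol photons = 0.20.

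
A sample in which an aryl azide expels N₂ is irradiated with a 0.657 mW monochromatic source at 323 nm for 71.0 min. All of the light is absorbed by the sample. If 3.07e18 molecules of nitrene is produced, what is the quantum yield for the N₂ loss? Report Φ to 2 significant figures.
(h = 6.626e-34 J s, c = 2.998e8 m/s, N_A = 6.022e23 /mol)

Product: 3.07e18 / 6.022e23 = 5.098e-6 mol.
Photon energy at 323 nm: hc/λ = (6.626e-34)(2.998e8)/(323e-9) = 6.150e-19 J.
Energy delivered: (0.657 mW)(4260 s) = 2.799 J.
Photons incident: 2.799 / 6.150e-19 = 4.551e18, i.e. 4.551e18/6.022e23 = 7.557e-6 mol.
Φ = 5.098e-6 mol / 7.557e-6 mol photons = 0.67.

Φ = 0.67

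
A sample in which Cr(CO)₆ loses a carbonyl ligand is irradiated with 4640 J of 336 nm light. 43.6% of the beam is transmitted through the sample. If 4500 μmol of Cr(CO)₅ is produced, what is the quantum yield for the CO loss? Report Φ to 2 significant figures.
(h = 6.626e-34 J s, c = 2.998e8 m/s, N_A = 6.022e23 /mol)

Product: 4500 μmol = 0.00450 mol.
Photon energy at 336 nm: hc/λ = (6.626e-34)(2.998e8)/(336e-9) = 5.912e-19 J.
Photons incident: 4640 / 5.912e-19 = 7.848e21, i.e. 7.848e21/6.022e23 = 0.01303 mol.
Fraction absorbed: 1 − 43.6/100 = 0.5640.
Photons absorbed: 0.5640 × 0.01303 = 0.007349 mol.
Φ = 0.00450 mol / 0.007349 mol photons = 0.61.

Φ = 0.61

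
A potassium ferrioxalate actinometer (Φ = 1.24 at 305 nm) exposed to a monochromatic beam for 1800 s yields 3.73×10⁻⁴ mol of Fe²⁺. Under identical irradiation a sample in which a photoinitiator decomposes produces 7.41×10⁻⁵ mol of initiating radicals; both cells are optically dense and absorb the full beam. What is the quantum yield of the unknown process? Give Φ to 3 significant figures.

Φ = 0.246

Photons absorbed by the actinometer: 3.73×10⁻⁴ / 1.24 = 3.008×10⁻⁴ mol.
Φ(unknown) = 7.41×10⁻⁵ / 3.008×10⁻⁴ = 0.246.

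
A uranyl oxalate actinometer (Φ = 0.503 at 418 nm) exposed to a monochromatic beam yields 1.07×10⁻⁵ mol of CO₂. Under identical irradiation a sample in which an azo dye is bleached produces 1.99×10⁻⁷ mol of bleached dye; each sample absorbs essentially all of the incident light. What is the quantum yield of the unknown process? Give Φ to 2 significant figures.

Photons absorbed by the actinometer: 1.07×10⁻⁵ / 0.503 = 2.127×10⁻⁵ mol.
Φ(unknown) = 1.99×10⁻⁷ / 2.127×10⁻⁵ = 0.0094.

Φ = 0.0094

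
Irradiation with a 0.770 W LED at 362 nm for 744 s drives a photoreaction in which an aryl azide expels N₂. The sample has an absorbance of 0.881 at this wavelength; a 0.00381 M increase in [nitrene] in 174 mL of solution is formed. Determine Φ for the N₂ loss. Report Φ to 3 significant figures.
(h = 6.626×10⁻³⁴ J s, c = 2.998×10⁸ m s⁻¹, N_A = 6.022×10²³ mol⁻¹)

Φ = 0.440

Product: (0.00381 M)(0.174 L) = 6.629×10⁻⁴ mol.
Photon energy at 362 nm: hc/λ = (6.626×10⁻³⁴)(2.998×10⁸)/(362×10⁻⁹) = 5.487×10⁻¹⁹ J.
Energy delivered: (0.770 W)(744 s) = 572.9 J.
Photons incident: 572.9 / 5.487×10⁻¹⁹ = 1.044×10²¹, i.e. 1.044×10²¹/6.022×10²³ = 0.001734 mol.
Fraction absorbed: 1 − 10^(−0.881) = 0.8685.
Photons absorbed: 0.8685 × 0.001734 = 0.001506 mol.
Φ = 6.629×10⁻⁴ mol / 0.001506 mol photons = 0.440.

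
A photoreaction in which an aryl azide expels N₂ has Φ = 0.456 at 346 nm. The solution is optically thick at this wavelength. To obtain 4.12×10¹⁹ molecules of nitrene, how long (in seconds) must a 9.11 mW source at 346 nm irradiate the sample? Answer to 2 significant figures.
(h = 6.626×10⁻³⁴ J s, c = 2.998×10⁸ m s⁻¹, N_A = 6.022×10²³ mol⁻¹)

Product: 4.12×10¹⁹ / 6.022×10²³ = 6.842×10⁻⁵ mol.
Photons that must be absorbed: 6.842×10⁻⁵ / 0.456 = 1.500×10⁻⁴ mol.
Photon energy: hc/λ = 5.741×10⁻¹⁹ J; per mole, 3.457×10⁵ J mol⁻¹.
Energy required: 1.500×10⁻⁴ × 3.457×10⁵ = 51.86 J.
Time: 51.86 J / 0.00911 W = 5700 s.

t ≈ 5700 s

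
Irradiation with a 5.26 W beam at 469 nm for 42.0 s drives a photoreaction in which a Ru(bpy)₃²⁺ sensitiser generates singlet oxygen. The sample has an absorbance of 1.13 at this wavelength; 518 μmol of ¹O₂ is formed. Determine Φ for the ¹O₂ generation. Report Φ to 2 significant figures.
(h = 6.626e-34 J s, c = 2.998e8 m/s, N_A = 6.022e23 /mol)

Φ = 0.65

Product: 518 μmol = 5.18e-4 mol.
Photon energy at 469 nm: hc/λ = (6.626e-34)(2.998e8)/(469e-9) = 4.236e-19 J.
Energy delivered: (5.26 W)(42 s) = 220.9 J.
Photons incident: 220.9 / 4.236e-19 = 5.215e20, i.e. 5.215e20/6.022e23 = 8.660e-4 mol.
Fraction absorbed: 1 − 10^(−1.13) = 0.9259.
Photons absorbed: 0.9259 × 8.660e-4 = 8.018e-4 mol.
Φ = 5.18e-4 mol / 8.018e-4 mol photons = 0.65.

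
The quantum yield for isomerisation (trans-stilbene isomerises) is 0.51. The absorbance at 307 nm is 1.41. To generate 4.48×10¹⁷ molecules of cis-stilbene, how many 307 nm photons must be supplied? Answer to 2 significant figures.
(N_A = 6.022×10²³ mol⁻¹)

9.1×10¹⁷ photons

Product: 4.48×10¹⁷ / 6.022×10²³ = 7.439×10⁻⁷ mol.
Photons that must be absorbed: 7.439×10⁻⁷ / 0.51 = 1.459×10⁻⁶ mol.
Fraction absorbed: 1 − 10^(−1.41) = 0.9611.
Incident photons needed: 1.459×10⁻⁶ / 0.9611 = 1.518×10⁻⁶ mol.
Photon count: 1.518×10⁻⁶ × 6.022×10²³ = 9.1×10¹⁷.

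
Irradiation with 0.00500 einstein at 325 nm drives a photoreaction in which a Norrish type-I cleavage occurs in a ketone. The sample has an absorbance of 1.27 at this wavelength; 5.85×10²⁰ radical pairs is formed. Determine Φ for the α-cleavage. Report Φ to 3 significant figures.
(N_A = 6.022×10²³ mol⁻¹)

Product: 5.85×10²⁰ / 6.022×10²³ = 9.714×10⁻⁴ mol.
Fraction absorbed: 1 − 10^(−1.27) = 0.9463.
Photons absorbed: 0.9463 × 0.00500 = 0.004732 mol.
Φ = 9.714×10⁻⁴ mol / 0.004732 mol photons = 0.205.

Φ = 0.205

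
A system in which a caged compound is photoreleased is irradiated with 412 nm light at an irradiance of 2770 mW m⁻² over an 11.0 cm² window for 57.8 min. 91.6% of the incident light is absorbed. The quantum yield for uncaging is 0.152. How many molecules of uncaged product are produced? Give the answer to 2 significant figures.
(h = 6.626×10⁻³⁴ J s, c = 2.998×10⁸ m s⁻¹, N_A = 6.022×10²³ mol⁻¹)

3.1×10¹⁸ molecules

Photon energy at 412 nm: hc/λ = (6.626×10⁻³⁴)(2.998×10⁸)/(412×10⁻⁹) = 4.822×10⁻¹⁹ J.
Energy delivered: (2770 mW m⁻²)(11.0×10⁻⁴ m²)(3468 s) = 10.57 J.
Photons incident: 10.57 / 4.822×10⁻¹⁹ = 2.192×10¹⁹, i.e. 2.192×10¹⁹/6.022×10²³ = 3.640×10⁻⁵ mol.
Photons absorbed: 0.916 × 3.640×10⁻⁵ = 3.334×10⁻⁵ mol.
Product: Φ × n_abs = 0.152 × 3.334×10⁻⁵ = 5.068×10⁻⁶ mol.
As a count: 5.068×10⁻⁶ × 6.022×10²³ = 3.1×10¹⁸.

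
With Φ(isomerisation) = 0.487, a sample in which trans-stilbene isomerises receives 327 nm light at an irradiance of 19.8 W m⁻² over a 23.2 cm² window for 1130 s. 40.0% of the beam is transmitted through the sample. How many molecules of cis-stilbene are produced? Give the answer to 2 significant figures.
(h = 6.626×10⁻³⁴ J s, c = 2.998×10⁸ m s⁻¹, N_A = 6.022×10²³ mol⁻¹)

2.5×10¹⁹ molecules

Photon energy at 327 nm: hc/λ = (6.626×10⁻³⁴)(2.998×10⁸)/(327×10⁻⁹) = 6.075×10⁻¹⁹ J.
Energy delivered: (19.8 W m⁻²)(23.2×10⁻⁴ m²)(1130 s) = 51.91 J.
Photons incident: 51.91 / 6.075×10⁻¹⁹ = 8.545×10¹⁹, i.e. 8.545×10¹⁹/6.022×10²³ = 1.419×10⁻⁴ mol.
Fraction absorbed: 1 − 40.0/100 = 0.6000.
Photons absorbed: 0.6000 × 1.419×10⁻⁴ = 8.514×10⁻⁵ mol.
Product: Φ × n_abs = 0.487 × 8.514×10⁻⁵ = 4.146×10⁻⁵ mol.
As a count: 4.146×10⁻⁵ × 6.022×10²³ = 2.5×10¹⁹.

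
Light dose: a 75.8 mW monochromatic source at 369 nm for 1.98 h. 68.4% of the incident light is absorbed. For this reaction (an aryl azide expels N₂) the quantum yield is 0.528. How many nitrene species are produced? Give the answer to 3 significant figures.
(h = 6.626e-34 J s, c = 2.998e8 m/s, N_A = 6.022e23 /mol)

3.62e20 species

Photon energy at 369 nm: hc/λ = (6.626e-34)(2.998e8)/(369e-9) = 5.383e-19 J.
Energy delivered: (75.8 mW)(7128 s) = 540.3 J.
Photons incident: 540.3 / 5.383e-19 = 1.004e21, i.e. 1.004e21/6.022e23 = 0.001667 mol.
Photons absorbed: 0.684 × 0.001667 = 0.001140 mol.
Product: Φ × n_abs = 0.528 × 0.001140 = 6.019e-4 mol.
As a count: 6.019e-4 × 6.022e23 = 3.62e20.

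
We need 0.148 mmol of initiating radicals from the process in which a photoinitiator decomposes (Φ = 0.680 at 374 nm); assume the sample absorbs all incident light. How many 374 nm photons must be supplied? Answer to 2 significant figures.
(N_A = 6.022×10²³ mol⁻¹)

1.3×10²⁰ photons

Product: 0.148 mmol = 1.48×10⁻⁴ mol.
Photons that must be absorbed: 1.48×10⁻⁴ / 0.680 = 2.176×10⁻⁴ mol.
Photon count: 2.176×10⁻⁴ × 6.022×10²³ = 1.3×10²⁰.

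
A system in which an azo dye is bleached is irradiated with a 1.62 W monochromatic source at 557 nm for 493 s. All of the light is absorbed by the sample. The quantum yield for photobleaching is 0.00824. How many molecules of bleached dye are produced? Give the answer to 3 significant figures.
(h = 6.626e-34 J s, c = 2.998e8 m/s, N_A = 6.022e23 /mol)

1.85e19 molecules

Photon energy at 557 nm: hc/λ = (6.626e-34)(2.998e8)/(557e-9) = 3.566e-19 J.
Energy delivered: (1.62 W)(493 s) = 798.7 J.
Photons incident: 798.7 / 3.566e-19 = 2.240e21, i.e. 2.240e21/6.022e23 = 0.003720 mol.
Product: Φ × n_abs = 0.00824 × 0.003720 = 3.065e-5 mol.
As a count: 3.065e-5 × 6.022e23 = 1.85e19.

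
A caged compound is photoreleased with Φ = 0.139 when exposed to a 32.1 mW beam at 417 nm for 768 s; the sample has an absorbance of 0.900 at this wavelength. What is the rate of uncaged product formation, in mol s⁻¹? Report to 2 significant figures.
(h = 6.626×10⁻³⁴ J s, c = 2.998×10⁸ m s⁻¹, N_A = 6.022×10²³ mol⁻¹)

1.4×10⁻⁸ mol s⁻¹

Photon energy at 417 nm: hc/λ = (6.626×10⁻³⁴)(2.998×10⁸)/(417×10⁻⁹) = 4.764×10⁻¹⁹ J.
Energy delivered: (32.1 mW)(768 s) = 24.65 J.
Photons incident: 24.65 / 4.764×10⁻¹⁹ = 5.174×10¹⁹, i.e. 5.174×10¹⁹/6.022×10²³ = 8.592×10⁻⁵ mol.
Fraction absorbed: 1 − 10^(−0.900) = 0.8741.
Photons absorbed: 0.8741 × 8.592×10⁻⁵ = 7.510×10⁻⁵ mol.
Product formed: 0.139 × 7.510×10⁻⁵ = 1.044×10⁻⁵ mol.
Rate: 1.044×10⁻⁵ / 768 s = 1.4×10⁻⁸ mol s⁻¹.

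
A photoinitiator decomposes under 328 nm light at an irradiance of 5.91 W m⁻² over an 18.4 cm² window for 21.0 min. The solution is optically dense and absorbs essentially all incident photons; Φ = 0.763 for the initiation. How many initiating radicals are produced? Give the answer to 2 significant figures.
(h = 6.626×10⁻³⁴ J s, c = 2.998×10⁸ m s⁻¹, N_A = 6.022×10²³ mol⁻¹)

1.7×10¹⁹ initiating radicals

Photon energy at 328 nm: hc/λ = (6.626×10⁻³⁴)(2.998×10⁸)/(328×10⁻⁹) = 6.056×10⁻¹⁹ J.
Energy delivered: (5.91 W m⁻²)(18.4×10⁻⁴ m²)(1260 s) = 13.70 J.
Photons incident: 13.70 / 6.056×10⁻¹⁹ = 2.262×10¹⁹, i.e. 2.262×10¹⁹/6.022×10²³ = 3.756×10⁻⁵ mol.
Product: Φ × n_abs = 0.763 × 3.756×10⁻⁵ = 2.866×10⁻⁵ mol.
As a count: 2.866×10⁻⁵ × 6.022×10²³ = 1.7×10¹⁹.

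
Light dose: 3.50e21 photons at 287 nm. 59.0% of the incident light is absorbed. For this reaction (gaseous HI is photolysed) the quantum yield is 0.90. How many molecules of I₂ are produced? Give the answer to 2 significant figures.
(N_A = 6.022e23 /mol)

1.9e21 molecules

Moles of photons: 3.50e21 / 6.022e23 = 0.005812 mol.
Photons absorbed: 0.590 × 0.005812 = 0.003429 mol.
Product: Φ × n_abs = 0.90 × 0.003429 = 0.003086 mol.
As a count: 0.003086 × 6.022e23 = 1.9e21.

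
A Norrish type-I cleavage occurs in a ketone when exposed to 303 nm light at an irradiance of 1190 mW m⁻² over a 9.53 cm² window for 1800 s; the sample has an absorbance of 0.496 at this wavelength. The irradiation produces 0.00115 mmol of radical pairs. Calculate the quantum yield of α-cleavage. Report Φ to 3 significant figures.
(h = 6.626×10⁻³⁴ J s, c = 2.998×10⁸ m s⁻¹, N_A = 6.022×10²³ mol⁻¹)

Φ = 0.327

Product: 0.00115 mmol = 1.15×10⁻⁶ mol.
Photon energy at 303 nm: hc/λ = (6.626×10⁻³⁴)(2.998×10⁸)/(303×10⁻⁹) = 6.556×10⁻¹⁹ J.
Energy delivered: (1190 mW m⁻²)(9.53×10⁻⁴ m²)(1800 s) = 2.041 J.
Photons incident: 2.041 / 6.556×10⁻¹⁹ = 3.113×10¹⁸, i.e. 3.113×10¹⁸/6.022×10²³ = 5.169×10⁻⁶ mol.
Fraction absorbed: 1 − 10^(−0.496) = 0.6808.
Photons absorbed: 0.6808 × 5.169×10⁻⁶ = 3.519×10⁻⁶ mol.
Φ = 1.15×10⁻⁶ mol / 3.519×10⁻⁶ mol photons = 0.327.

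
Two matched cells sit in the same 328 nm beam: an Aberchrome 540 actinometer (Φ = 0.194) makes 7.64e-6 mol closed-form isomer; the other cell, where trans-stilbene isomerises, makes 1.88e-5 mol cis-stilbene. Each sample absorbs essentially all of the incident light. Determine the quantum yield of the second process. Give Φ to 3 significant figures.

Photons absorbed by the actinometer: 7.64e-6 / 0.194 = 3.938e-5 mol.
Φ(unknown) = 1.88e-5 / 3.938e-5 = 0.477.

Φ = 0.477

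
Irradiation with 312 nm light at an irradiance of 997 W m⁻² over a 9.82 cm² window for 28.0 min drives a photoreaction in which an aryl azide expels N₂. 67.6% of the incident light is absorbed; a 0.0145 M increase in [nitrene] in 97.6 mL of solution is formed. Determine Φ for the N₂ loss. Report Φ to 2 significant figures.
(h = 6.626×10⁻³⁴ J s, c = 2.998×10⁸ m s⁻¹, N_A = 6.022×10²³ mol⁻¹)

Φ = 0.49

Product: (0.0145 M)(0.0976 L) = 0.001415 mol.
Photon energy at 312 nm: hc/λ = (6.626×10⁻³⁴)(2.998×10⁸)/(312×10⁻⁹) = 6.367×10⁻¹⁹ J.
Energy delivered: (997 W m⁻²)(9.82×10⁻⁴ m²)(1680 s) = 1645 J.
Photons incident: 1645 / 6.367×10⁻¹⁹ = 2.584×10²¹, i.e. 2.584×10²¹/6.022×10²³ = 0.004291 mol.
Photons absorbed: 0.676 × 0.004291 = 0.002901 mol.
Φ = 0.001415 mol / 0.002901 mol photons = 0.49.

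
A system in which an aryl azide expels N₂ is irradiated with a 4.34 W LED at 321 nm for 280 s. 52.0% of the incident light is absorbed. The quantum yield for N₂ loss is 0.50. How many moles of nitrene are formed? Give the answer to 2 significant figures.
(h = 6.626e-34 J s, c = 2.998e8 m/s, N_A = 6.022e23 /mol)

Photon energy at 321 nm: hc/λ = (6.626e-34)(2.998e8)/(321e-9) = 6.188e-19 J.
Energy delivered: (4.34 W)(280 s) = 1215 J.
Photons incident: 1215 / 6.188e-19 = 1.963e21, i.e. 1.963e21/6.022e23 = 0.003260 mol.
Photons absorbed: 0.520 × 0.003260 = 0.001695 mol.
Product: Φ × n_abs = 0.50 × 0.001695 = 8.475e-4 mol.

8.5e-4 mol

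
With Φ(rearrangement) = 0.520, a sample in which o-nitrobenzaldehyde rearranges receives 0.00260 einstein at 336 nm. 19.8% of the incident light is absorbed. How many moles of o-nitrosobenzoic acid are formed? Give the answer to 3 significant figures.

Photons absorbed: 0.198 × 0.00260 = 5.148e-4 mol.
Product: Φ × n_abs = 0.520 × 5.148e-4 = 2.677e-4 mol.

2.68e-4 mol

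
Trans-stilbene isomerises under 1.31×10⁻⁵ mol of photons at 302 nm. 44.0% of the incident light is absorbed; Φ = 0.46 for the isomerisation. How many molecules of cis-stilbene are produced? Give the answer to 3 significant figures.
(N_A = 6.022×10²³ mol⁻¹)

Photons absorbed: 0.440 × 1.31×10⁻⁵ = 5.764×10⁻⁶ mol.
Product: Φ × n_abs = 0.46 × 5.764×10⁻⁶ = 2.651×10⁻⁶ mol.
As a count: 2.651×10⁻⁶ × 6.022×10²³ = 1.60×10¹⁸.

1.60×10¹⁸ molecules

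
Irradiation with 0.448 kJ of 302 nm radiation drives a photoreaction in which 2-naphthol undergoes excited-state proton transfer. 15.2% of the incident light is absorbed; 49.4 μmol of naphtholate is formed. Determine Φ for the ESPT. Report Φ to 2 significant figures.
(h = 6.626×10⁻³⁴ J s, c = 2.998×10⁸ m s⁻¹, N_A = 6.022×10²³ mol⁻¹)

Φ = 0.29

Product: 49.4 μmol = 4.94×10⁻⁵ mol.
Photon energy at 302 nm: hc/λ = (6.626×10⁻³⁴)(2.998×10⁸)/(302×10⁻⁹) = 6.578×10⁻¹⁹ J.
Incident energy: 0.448 kJ = 448 J.
Photons incident: 448 / 6.578×10⁻¹⁹ = 6.811×10²⁰, i.e. 6.811×10²⁰/6.022×10²³ = 0.001131 mol.
Photons absorbed: 0.152 × 0.001131 = 1.719×10⁻⁴ mol.
Φ = 4.94×10⁻⁵ mol / 1.719×10⁻⁴ mol photons = 0.29.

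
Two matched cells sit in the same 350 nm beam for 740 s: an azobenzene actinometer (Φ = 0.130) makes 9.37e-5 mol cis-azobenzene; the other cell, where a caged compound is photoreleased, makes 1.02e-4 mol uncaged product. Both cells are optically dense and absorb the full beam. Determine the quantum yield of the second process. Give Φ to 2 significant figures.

Φ = 0.14

Photons absorbed by the actinometer: 9.37e-5 / 0.130 = 7.208e-4 mol.
Φ(unknown) = 1.02e-4 / 7.208e-4 = 0.14.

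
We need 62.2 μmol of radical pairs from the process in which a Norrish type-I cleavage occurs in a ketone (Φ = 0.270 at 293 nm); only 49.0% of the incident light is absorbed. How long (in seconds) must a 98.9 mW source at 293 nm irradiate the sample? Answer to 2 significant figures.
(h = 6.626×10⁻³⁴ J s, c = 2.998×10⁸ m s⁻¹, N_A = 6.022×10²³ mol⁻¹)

Product: 62.2 μmol = 6.22×10⁻⁵ mol.
Photons that must be absorbed: 6.22×10⁻⁵ / 0.270 = 2.304×10⁻⁴ mol.
Incident photons needed: 2.304×10⁻⁴ / 0.490 = 4.702×10⁻⁴ mol.
Photon energy: hc/λ = 6.780×10⁻¹⁹ J; per mole, 4.083×10⁵ J mol⁻¹.
Energy required: 4.702×10⁻⁴ × 4.083×10⁵ = 192.0 J.
Time: 192.0 J / 0.0989 W = 1900 s.

t ≈ 1900 s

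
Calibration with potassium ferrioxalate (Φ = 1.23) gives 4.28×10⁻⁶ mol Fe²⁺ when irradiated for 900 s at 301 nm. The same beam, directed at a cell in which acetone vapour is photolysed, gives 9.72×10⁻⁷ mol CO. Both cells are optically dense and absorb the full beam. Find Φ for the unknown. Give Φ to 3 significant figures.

Photons absorbed by the actinometer: 4.28×10⁻⁶ / 1.23 = 3.480×10⁻⁶ mol.
Φ(unknown) = 9.72×10⁻⁷ / 3.480×10⁻⁶ = 0.279.

Φ = 0.279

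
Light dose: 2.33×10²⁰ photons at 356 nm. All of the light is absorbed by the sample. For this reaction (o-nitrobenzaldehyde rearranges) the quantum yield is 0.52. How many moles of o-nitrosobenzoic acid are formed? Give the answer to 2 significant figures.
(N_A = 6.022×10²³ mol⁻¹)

Moles of photons: 2.33×10²⁰ / 6.022×10²³ = 3.869×10⁻⁴ mol.
Product: Φ × n_abs = 0.52 × 3.869×10⁻⁴ = 2.012×10⁻⁴ mol.

2.0×10⁻⁴ mol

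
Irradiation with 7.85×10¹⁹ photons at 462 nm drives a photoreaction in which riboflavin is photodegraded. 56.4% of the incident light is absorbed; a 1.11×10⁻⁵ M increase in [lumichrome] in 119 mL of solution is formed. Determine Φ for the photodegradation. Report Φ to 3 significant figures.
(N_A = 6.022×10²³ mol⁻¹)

Φ = 0.0180

Product: (1.11×10⁻⁵ M)(0.119 L) = 1.321×10⁻⁶ mol.
Moles of photons: 7.85×10¹⁹ / 6.022×10²³ = 1.304×10⁻⁴ mol.
Photons absorbed: 0.564 × 1.304×10⁻⁴ = 7.355×10⁻⁵ mol.
Φ = 1.321×10⁻⁶ mol / 7.355×10⁻⁵ mol photons = 0.0180.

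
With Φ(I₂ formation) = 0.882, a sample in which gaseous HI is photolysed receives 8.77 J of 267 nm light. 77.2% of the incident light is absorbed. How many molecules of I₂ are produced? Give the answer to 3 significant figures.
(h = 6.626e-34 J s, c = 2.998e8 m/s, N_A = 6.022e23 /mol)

8.03e18 molecules

Photon energy at 267 nm: hc/λ = (6.626e-34)(2.998e8)/(267e-9) = 7.440e-19 J.
Photons incident: 8.77 / 7.440e-19 = 1.179e19, i.e. 1.179e19/6.022e23 = 1.958e-5 mol.
Photons absorbed: 0.772 × 1.958e-5 = 1.512e-5 mol.
Product: Φ × n_abs = 0.882 × 1.512e-5 = 1.334e-5 mol.
As a count: 1.334e-5 × 6.022e23 = 8.03e18.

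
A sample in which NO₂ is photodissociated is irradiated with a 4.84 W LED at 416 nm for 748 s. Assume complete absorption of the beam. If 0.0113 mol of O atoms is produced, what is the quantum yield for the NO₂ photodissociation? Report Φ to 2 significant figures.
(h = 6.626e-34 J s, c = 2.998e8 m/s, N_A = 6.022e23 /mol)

Photon energy at 416 nm: hc/λ = (6.626e-34)(2.998e8)/(416e-9) = 4.775e-19 J.
Energy delivered: (4.84 W)(748 s) = 3620 J.
Photons incident: 3620 / 4.775e-19 = 7.581e21, i.e. 7.581e21/6.022e23 = 0.01259 mol.
Φ = 0.0113 mol / 0.01259 mol photons = 0.90.

Φ = 0.90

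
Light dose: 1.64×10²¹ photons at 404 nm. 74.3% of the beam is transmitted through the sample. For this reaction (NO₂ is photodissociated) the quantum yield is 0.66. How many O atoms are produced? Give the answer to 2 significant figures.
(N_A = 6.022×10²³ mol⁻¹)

2.8×10²⁰ atoms

Moles of photons: 1.64×10²¹ / 6.022×10²³ = 0.002723 mol.
Fraction absorbed: 1 − 74.3/100 = 0.2570.
Photons absorbed: 0.2570 × 0.002723 = 6.998×10⁻⁴ mol.
Product: Φ × n_abs = 0.66 × 6.998×10⁻⁴ = 4.619×10⁻⁴ mol.
As a count: 4.619×10⁻⁴ × 6.022×10²³ = 2.8×10²⁰.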